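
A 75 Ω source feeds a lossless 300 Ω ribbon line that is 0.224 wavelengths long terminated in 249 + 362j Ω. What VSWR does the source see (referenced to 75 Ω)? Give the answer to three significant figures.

βl = 2π × 0.224 = 80.6°
tan(βl) = 6.07
Z_in = Z_0·(Z_L + jZ_0·tanβl)/(Z_0 + jZ_L·tanβl) = 144 − j230 Ω
Γ_s = (Z_in − Z_s)/(Z_in + Z_s) = (69.1 − j230)/(219 − j230), |Γ_s| = 0.756
VSWR = (1 + |Γ_s|)/(1 − |Γ_s|)

VSWR ≈ 7.21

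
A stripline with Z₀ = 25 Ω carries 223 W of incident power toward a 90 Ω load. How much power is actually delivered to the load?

Γ = (90 − 25)/(90 + 25) = 0.565
|Γ|² = 0.319
P_refl = |Γ|²·P_inc = 71.2 W, P_del = (1 − |Γ|²)·P_inc = 152 W

P_delivered ≈ 152 W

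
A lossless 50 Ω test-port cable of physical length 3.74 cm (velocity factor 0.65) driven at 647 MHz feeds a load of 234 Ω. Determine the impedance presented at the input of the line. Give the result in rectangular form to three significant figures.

Z_in ≈ 20.6 − j46.1 Ω

λ = v/f = 0.65·c / 647 MHz = 0.301 m
βl = 2π·l/λ = 2π × 0.124 = 44.7°
tan(βl) = tan(44.7°) = 0.989
Z_in = Z_0·(Z_L + jZ_0·tanβl)/(Z_0 + jZ_L·tanβl)
     = 50·(234 + j49.4)/(50 + j231)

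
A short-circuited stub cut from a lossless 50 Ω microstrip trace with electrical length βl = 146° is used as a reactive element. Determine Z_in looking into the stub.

Z_in ≈ −j33.7 Ω

tan(βl) = -0.675
For a short-circuited stub, Z_in = jZ_0·tan(βl)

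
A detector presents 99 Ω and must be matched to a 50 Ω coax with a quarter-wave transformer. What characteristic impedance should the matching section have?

Z_qwt ≈ 70.4 Ω

Z_qwt = √(Z_0·R_L) = √(50 × 99) = √4950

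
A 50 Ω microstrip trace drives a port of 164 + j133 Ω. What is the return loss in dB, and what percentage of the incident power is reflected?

RL ≈ 3.16 dB; 48.3% of incident power reflected

Γ = (114 + j133)/(214 + j133), |Γ| = 0.695
RL = −20·log₁₀(0.695) = 3.16 dB
P_refl/P_inc = |Γ|² = 0.483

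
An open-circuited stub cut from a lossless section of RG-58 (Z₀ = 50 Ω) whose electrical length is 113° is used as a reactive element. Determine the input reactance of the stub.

tan(βl) = -2.36
For an open-circuited stub, Z_in = −jZ_0·cot(βl) = −jZ_0/tan(βl)

X_in ≈ 21.2 Ω (inductive)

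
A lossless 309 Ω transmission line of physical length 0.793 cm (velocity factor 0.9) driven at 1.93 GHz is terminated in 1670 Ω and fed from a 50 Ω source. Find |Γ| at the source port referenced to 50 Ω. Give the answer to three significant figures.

λ = v/f = 0.9·c / 1.93 GHz = 0.14 m
βl = 2π·l/λ = 2π × 0.0567 = 20.4°
tan(βl) = 0.372
Z_in = Z_0·(Z_L + jZ_0·tanβl)/(Z_0 + jZ_L·tanβl) = 377 − j643 Ω
Γ_s = (Z_in − Z_s)/(Z_in + Z_s) = (327 − j643)/(427 − j643), |Γ_s| = 0.935

|Γ| ≈ 0.935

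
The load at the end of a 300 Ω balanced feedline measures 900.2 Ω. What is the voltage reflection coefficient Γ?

Γ = 0.5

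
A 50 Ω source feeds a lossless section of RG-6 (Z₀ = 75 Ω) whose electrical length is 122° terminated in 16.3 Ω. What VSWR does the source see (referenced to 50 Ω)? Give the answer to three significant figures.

tan(βl) = -1.6
Z_in = Z_0·(Z_L + jZ_0·tanβl)/(Z_0 + jZ_L·tanβl) = 51.8 − j102 Ω
Γ_s = (Z_in − Z_s)/(Z_in + Z_s) = (1.78 − j102)/(102 − j102), |Γ_s| = 0.708
VSWR = (1 + |Γ_s|)/(1 − |Γ_s|)

VSWR ≈ 5.85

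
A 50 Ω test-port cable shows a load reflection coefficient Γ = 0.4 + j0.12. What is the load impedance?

Z_L ≈ 110 + j32.1 Ω

Z_L = Z_0·(1 + Γ)/(1 − Γ) = 50·(1.4 + j0.12)/(0.6 − j0.12)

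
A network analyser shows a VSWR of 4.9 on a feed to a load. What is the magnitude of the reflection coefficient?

|Γ| ≈ 0.661

|Γ| = (S − 1)/(S + 1) = (4.9 − 1)/(4.9 + 1) = 3.9/5.9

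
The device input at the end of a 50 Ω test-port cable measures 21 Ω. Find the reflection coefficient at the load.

Γ = (Z_L − Z_0)/(Z_L + Z_0) = (21 − 50)/(21 + 50) = -29/71

Γ = -0.408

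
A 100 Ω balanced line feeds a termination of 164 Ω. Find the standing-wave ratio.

For a purely resistive load, VSWR = R_L/Z_0 or Z_0/R_L (whichever > 1) = 164/100

VSWR ≈ 1.64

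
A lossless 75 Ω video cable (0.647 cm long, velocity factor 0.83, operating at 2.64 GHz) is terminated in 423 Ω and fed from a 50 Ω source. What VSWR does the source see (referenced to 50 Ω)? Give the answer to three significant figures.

VSWR ≈ 7.65

λ = v/f = 0.83·c / 2.64 GHz = 0.0943 m
βl = 2π·l/λ = 2π × 0.0686 = 24.7°
tan(βl) = 0.46
Z_in = Z_0·(Z_L + jZ_0·tanβl)/(Z_0 + jZ_L·tanβl) = 66.3 − j138 Ω
Γ_s = (Z_in − Z_s)/(Z_in + Z_s) = (16.3 − j138)/(116 − j138), |Γ_s| = 0.769
VSWR = (1 + |Γ_s|)/(1 − |Γ_s|)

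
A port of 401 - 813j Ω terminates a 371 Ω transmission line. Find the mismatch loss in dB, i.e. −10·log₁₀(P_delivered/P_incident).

mismatch loss ≈ 3.25 dB

Γ = (30 − j813)/(772 − j813), |Γ| = 0.726
|Γ|² = 0.527, so P_del/P_inc = 1 − |Γ|² = 0.473
ML = −10·log₁₀(1 − |Γ|²)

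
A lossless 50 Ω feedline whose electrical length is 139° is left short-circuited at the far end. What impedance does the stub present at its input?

tan(βl) = -0.869
For a short-circuited stub, Z_in = jZ_0·tan(βl)

Z_in ≈ −j43.5 Ω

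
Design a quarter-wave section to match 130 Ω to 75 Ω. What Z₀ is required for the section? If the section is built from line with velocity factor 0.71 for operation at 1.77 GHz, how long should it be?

Z_qwt ≈ 98.7 Ω; length ≈ 3.01 cm

Z_qwt = √(Z_0·R_L) = √(75 × 130) = √9750
λ = 0.71·c/f = 0.12 m, so l = λ/4 = 0.0301 m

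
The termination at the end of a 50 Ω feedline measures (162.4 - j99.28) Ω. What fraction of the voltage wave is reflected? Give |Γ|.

|Γ| ≈ 0.64

Γ = (Z_L − Z_0)/(Z_L + Z_0) = (112.4 − j99.28)/(212.4 − j99.28)
|Γ| = 150/234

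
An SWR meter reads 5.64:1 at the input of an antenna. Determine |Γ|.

|Γ| ≈ 0.699

|Γ| = (S − 1)/(S + 1) = (5.64 − 1)/(5.64 + 1) = 4.64/6.64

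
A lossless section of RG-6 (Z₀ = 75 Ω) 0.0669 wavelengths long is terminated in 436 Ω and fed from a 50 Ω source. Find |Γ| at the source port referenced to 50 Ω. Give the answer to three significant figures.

|Γ| ≈ 0.776

βl = 2π × 0.0669 = 24.1°
tan(βl) = 0.447
Z_in = Z_0·(Z_L + jZ_0·tanβl)/(Z_0 + jZ_L·tanβl) = 67.5 − j142 Ω
Γ_s = (Z_in − Z_s)/(Z_in + Z_s) = (17.5 − j142)/(117 − j142), |Γ_s| = 0.776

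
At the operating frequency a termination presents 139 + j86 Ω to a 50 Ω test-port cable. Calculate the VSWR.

VSWR ≈ 3.95

Γ = (Z_L − Z_0)/(Z_L + Z_0) = (89 + j86)/(189 + j86)
|Γ| = 124/208 = 0.596
VSWR = (1 + |Γ|)/(1 − |Γ|) = 1.6/0.404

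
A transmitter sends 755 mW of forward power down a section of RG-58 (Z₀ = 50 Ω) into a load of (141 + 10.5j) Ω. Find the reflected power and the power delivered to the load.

|Γ| = |(91 + j10.5)/(191 + j10.5)| = 0.479
|Γ|² = 0.229
P_refl = |Γ|²·P_inc = 173 mW, P_del = (1 − |Γ|²)·P_inc = 582 mW

P_reflected ≈ 173 mW; P_delivered ≈ 582 mW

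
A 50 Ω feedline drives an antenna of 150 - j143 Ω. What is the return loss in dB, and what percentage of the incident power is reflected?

RL ≈ 2.98 dB; 50.4% of incident power reflected

Γ = (100 − j143)/(200 − j143), |Γ| = 0.71
RL = −20·log₁₀(0.71) = 2.98 dB
P_refl/P_inc = |Γ|² = 0.504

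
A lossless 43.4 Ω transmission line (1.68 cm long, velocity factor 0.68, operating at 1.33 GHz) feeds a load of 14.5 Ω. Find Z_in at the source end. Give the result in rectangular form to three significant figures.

λ = v/f = 0.68·c / 1.33 GHz = 0.153 m
βl = 2π·l/λ = 2π × 0.11 = 39.4°
tan(βl) = tan(39.4°) = 0.822
Z_in = Z_0·(Z_L + jZ_0·tanβl)/(Z_0 + jZ_L·tanβl)
     = 43.4·(14.5 + j35.7)/(43.4 + j11.9)

Z_in ≈ 22.6 + j29.5 Ω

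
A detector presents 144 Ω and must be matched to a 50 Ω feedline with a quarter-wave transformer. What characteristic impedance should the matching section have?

Z_qwt ≈ 84.9 Ω

Z_qwt = √(Z_0·R_L) = √(50 × 144) = √7200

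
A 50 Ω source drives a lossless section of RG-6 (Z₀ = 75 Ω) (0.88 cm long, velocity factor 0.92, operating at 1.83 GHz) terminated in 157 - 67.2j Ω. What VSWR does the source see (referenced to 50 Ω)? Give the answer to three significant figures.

λ = v/f = 0.92·c / 1.83 GHz = 0.151 m
βl = 2π·l/λ = 2π × 0.0583 = 21°
tan(βl) = 0.384
Z_in = Z_0·(Z_L + jZ_0·tanβl)/(Z_0 + jZ_L·tanβl) = 73.5 − j72.5 Ω
Γ_s = (Z_in − Z_s)/(Z_in + Z_s) = (23.5 − j72.5)/(123 − j72.5), |Γ_s| = 0.532
VSWR = (1 + |Γ_s|)/(1 − |Γ_s|)

VSWR ≈ 3.28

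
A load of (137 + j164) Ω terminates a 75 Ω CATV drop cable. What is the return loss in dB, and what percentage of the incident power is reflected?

Γ = (62 + j164)/(212 + j164), |Γ| = 0.654
RL = −20·log₁₀(0.654) = 3.69 dB
P_refl/P_inc = |Γ|² = 0.428

RL ≈ 3.69 dB; 42.8% of incident power reflected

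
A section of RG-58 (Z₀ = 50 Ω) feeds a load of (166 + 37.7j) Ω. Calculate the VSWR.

VSWR ≈ 3.51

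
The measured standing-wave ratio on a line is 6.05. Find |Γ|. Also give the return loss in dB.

|Γ| ≈ 0.716; return loss ≈ 2.9 dB

|Γ| = (S − 1)/(S + 1) = (6.05 − 1)/(6.05 + 1) = 5.05/7.05
RL = −20·log₁₀|Γ| = −20·log₁₀(0.716)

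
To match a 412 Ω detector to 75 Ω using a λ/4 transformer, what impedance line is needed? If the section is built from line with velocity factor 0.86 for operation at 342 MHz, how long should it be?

Z_qwt ≈ 176 Ω; length ≈ 18.9 cm

Z_qwt = √(Z_0·R_L) = √(75 × 412) = √30900
λ = 0.86·c/f = 0.754 m, so l = λ/4 = 0.189 m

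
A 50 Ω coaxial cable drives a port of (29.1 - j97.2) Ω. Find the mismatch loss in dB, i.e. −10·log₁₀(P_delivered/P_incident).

mismatch loss ≈ 4.31 dB

Γ = (-20.9 − j97.2)/(79.1 − j97.2), |Γ| = 0.793
|Γ|² = 0.629, so P_del/P_inc = 1 − |Γ|² = 0.371
ML = −10·log₁₀(1 − |Γ|²)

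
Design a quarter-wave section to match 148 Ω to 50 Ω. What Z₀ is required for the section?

Z_qwt ≈ 86 Ω

Z_qwt = √(Z_0·R_L) = √(50 × 148) = √7400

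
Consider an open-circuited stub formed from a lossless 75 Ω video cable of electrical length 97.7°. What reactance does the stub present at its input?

tan(βl) = -7.4
For an open-circuited stub, Z_in = −jZ_0·cot(βl) = −jZ_0/tan(βl)

X_in ≈ 10.1 Ω (inductive)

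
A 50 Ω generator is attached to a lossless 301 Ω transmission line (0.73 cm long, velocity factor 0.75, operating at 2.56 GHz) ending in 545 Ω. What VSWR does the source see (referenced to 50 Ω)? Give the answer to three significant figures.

VSWR ≈ 9.05

λ = v/f = 0.75·c / 2.56 GHz = 0.0879 m
βl = 2π·l/λ = 2π × 0.0831 = 29.9°
tan(βl) = 0.575
Z_in = Z_0·(Z_L + jZ_0·tanβl)/(Z_0 + jZ_L·tanβl) = 348 − j189 Ω
Γ_s = (Z_in − Z_s)/(Z_in + Z_s) = (298 − j189)/(398 − j189), |Γ_s| = 0.801
VSWR = (1 + |Γ_s|)/(1 − |Γ_s|)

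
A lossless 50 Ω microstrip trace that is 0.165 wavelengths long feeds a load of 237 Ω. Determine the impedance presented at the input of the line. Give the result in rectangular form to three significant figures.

Z_in ≈ 14 − j27.8 Ω

βl = 2π × 0.165 = 59.4°
tan(βl) = tan(59.4°) = 1.69
Z_in = Z_0·(Z_L + jZ_0·tanβl)/(Z_0 + jZ_L·tanβl)
     = 50·(237 + j84.5)/(50 + j401)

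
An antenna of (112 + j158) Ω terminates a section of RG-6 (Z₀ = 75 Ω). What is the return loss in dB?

RL ≈ 3.57 dB

Γ = (37 + j158)/(187 + j158), |Γ| = 0.663
RL = −20·log₁₀|Γ| = −20·log₁₀(0.663)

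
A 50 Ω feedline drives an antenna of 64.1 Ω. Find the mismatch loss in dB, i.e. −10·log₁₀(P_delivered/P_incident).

mismatch loss ≈ 0.0668 dB

Γ = (64.1 − 50)/(64.1 + 50) = 0.124
|Γ|² = 0.0153, so P_del/P_inc = 1 − |Γ|² = 0.985
ML = −10·log₁₀(1 − |Γ|²)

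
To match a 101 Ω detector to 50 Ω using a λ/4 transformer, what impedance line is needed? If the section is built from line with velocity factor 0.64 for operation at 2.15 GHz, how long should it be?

Z_qwt = √(Z_0·R_L) = √(50 × 101) = √5050
λ = 0.64·c/f = 0.0893 m, so l = λ/4 = 0.0223 m

Z_qwt ≈ 71.1 Ω; length ≈ 2.23 cm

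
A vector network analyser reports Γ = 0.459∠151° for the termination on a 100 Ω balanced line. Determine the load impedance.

Z_L ≈ 39.2 + j22.1 Ω

Z_L = Z_0·(1 + Γ)/(1 − Γ) = 100·(0.599 + j0.223)/(1.4 − j0.223)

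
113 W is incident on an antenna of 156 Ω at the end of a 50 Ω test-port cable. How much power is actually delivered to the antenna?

P_delivered ≈ 83.1 W

Γ = (156 − 50)/(156 + 50) = 0.515
|Γ|² = 0.265
P_refl = |Γ|²·P_inc = 29.9 W, P_del = (1 − |Γ|²)·P_inc = 83.1 W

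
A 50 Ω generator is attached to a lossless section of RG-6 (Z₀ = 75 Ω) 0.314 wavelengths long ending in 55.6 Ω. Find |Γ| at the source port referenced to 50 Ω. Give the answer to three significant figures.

βl = 2π × 0.314 = 113°
tan(βl) = -2.35
Z_in = Z_0·(Z_L + jZ_0·tanβl)/(Z_0 + jZ_L·tanβl) = 89.9 − j19.7 Ω
Γ_s = (Z_in − Z_s)/(Z_in + Z_s) = (39.9 − j19.7)/(140 − j19.7), |Γ_s| = 0.315

|Γ| ≈ 0.315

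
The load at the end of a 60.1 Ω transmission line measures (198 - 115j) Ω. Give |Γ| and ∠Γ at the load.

Γ ≈ 0.635 ∠ -15.8°

Γ = (Z_L − Z_0)/(Z_L + Z_0) = (137.9 − j115)/(258.1 − j115)
|Γ| = 180/283 = 0.635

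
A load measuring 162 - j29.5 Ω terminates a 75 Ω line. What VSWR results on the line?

VSWR ≈ 2.25

Γ = (Z_L − Z_0)/(Z_L + Z_0) = (87 − j29.5)/(237 − j29.5)
|Γ| = 91.9/239 = 0.385
VSWR = (1 + |Γ|)/(1 − |Γ|) = 1.38/0.615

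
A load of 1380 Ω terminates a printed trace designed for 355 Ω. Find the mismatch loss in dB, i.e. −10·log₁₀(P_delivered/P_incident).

Γ = (1380 − 355)/(1380 + 355) = 0.591
|Γ|² = 0.349, so P_del/P_inc = 1 − |Γ|² = 0.651
ML = −10·log₁₀(1 − |Γ|²)

mismatch loss ≈ 1.86 dB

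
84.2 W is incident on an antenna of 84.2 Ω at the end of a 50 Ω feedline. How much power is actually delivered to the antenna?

Γ = (84.2 − 50)/(84.2 + 50) = 0.255
|Γ|² = 0.0649
P_refl = |Γ|²·P_inc = 5.47 W, P_del = (1 − |Γ|²)·P_inc = 78.7 W

P_delivered ≈ 78.7 W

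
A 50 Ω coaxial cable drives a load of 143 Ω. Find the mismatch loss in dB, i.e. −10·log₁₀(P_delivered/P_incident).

Γ = (143 − 50)/(143 + 50) = 0.482
|Γ|² = 0.232, so P_del/P_inc = 1 − |Γ|² = 0.768
ML = −10·log₁₀(1 − |Γ|²)

mismatch loss ≈ 1.15 dB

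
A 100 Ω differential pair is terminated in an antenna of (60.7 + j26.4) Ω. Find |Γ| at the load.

Γ = (Z_L − Z_0)/(Z_L + Z_0) = (-39.3 + j26.4)/(160.7 + j26.4)
|Γ| = 47.3/163

|Γ| ≈ 0.291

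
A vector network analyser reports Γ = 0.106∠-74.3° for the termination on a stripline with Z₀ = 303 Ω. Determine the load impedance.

Z_L ≈ 314 − j64.8 Ω

Z_L = Z_0·(1 + Γ)/(1 − Γ) = 303·(1.03 − j0.102)/(0.971 + j0.102)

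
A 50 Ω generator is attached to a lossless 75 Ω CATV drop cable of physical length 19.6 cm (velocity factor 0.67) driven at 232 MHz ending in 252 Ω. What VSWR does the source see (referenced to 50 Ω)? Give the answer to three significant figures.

VSWR ≈ 2.31

λ = v/f = 0.67·c / 232 MHz = 0.866 m
βl = 2π·l/λ = 2π × 0.226 = 81.4°
tan(βl) = 6.65
Z_in = Z_0·(Z_L + jZ_0·tanβl)/(Z_0 + jZ_L·tanβl) = 22.8 − j10.3 Ω
Γ_s = (Z_in − Z_s)/(Z_in + Z_s) = (-27.2 − j10.3)/(72.8 − j10.3), |Γ_s| = 0.396
VSWR = (1 + |Γ_s|)/(1 − |Γ_s|)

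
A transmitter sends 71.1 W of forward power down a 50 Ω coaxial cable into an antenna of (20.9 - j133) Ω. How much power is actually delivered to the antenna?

|Γ| = |(-29.1 − j133)/(70.9 − j133)| = 0.903
|Γ|² = 0.816
P_refl = |Γ|²·P_inc = 58 W, P_del = (1 − |Γ|²)·P_inc = 13.1 W

P_delivered ≈ 13.1 W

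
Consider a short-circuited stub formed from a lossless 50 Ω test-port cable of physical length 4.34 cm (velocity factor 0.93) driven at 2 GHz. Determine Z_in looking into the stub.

λ = v/f = 0.93·c / 2 GHz = 0.14 m
βl = 2π·l/λ = 2π × 0.311 = 112°
tan(βl) = -2.48
For a short-circuited stub, Z_in = jZ_0·tan(βl)

Z_in ≈ −j124 Ω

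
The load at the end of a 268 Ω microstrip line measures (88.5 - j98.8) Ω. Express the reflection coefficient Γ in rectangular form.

Γ = (Z_L − Z_0)/(Z_L + Z_0) = (-179.5 − j98.8)/(356.5 − j98.8)

Γ ≈ -0.396 − j0.387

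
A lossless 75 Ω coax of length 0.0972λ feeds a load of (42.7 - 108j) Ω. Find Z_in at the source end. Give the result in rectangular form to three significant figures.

βl = 2π × 0.0972 = 35°
tan(βl) = tan(35°) = 0.7
Z_in = Z_0·(Z_L + jZ_0·tanβl)/(Z_0 + jZ_L·tanβl)
     = 75·(42.7 − j55.5)/(151 + j29.9)

Z_in ≈ 15.2 − j30.7 Ω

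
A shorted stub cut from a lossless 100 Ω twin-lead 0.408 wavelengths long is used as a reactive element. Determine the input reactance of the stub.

X_in ≈ -65.2 Ω (capacitive)

βl = 2π × 0.408 = 147°
tan(βl) = -0.652
For a shorted stub, Z_in = jZ_0·tan(βl)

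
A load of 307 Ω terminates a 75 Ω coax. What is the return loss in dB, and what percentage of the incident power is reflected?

Γ = (307 − 75)/(307 + 75) = 0.607
RL = −20·log₁₀(0.607) = 4.33 dB
P_refl/P_inc = |Γ|² = 0.369

RL ≈ 4.33 dB; 36.9% of incident power reflected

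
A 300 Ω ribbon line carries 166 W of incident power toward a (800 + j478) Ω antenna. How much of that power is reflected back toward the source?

P_reflected ≈ 55.2 W

|Γ| = |(500 + j478)/(1100 + j478)| = 0.577
|Γ|² = 0.333
P_refl = |Γ|²·P_inc = 55.2 W, P_del = (1 − |Γ|²)·P_inc = 111 W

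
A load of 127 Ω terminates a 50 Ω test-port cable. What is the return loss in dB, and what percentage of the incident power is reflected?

Γ = (127 − 50)/(127 + 50) = 0.435
RL = −20·log₁₀(0.435) = 7.23 dB
P_refl/P_inc = |Γ|² = 0.189

RL ≈ 7.23 dB; 18.9% of incident power reflected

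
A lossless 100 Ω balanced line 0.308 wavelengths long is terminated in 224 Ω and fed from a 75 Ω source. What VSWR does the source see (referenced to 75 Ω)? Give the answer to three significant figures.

βl = 2π × 0.308 = 111°
tan(βl) = -2.62
Z_in = Z_0·(Z_L + jZ_0·tanβl)/(Z_0 + jZ_L·tanβl) = 49.7 + j29.7 Ω
Γ_s = (Z_in − Z_s)/(Z_in + Z_s) = (-25.3 + j29.7)/(125 + j29.7), |Γ_s| = 0.304
VSWR = (1 + |Γ_s|)/(1 − |Γ_s|)

VSWR ≈ 1.87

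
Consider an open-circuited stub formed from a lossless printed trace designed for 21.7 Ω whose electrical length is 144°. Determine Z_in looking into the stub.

Z_in ≈ +j29.9 Ω

tan(βl) = -0.727
For an open-circuited stub, Z_in = −jZ_0·cot(βl) = −jZ_0/tan(βl)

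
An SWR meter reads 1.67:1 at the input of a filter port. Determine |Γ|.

|Γ| ≈ 0.251

|Γ| = (S − 1)/(S + 1) = (1.67 − 1)/(1.67 + 1) = 0.67/2.67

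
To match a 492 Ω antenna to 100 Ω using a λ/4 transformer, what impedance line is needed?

Z_qwt ≈ 222 Ω

Z_qwt = √(Z_0·R_L) = √(100 × 492) = √49200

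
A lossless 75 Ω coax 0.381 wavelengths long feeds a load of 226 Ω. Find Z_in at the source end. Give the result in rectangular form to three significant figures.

Z_in ≈ 47.7 + j63.8 Ω

βl = 2π × 0.381 = 137°
tan(βl) = tan(137°) = -0.927
Z_in = Z_0·(Z_L + jZ_0·tanβl)/(Z_0 + jZ_L·tanβl)
     = 75·(226 − j69.5)/(75 − j210)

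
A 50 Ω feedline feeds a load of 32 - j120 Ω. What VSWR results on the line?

Γ = (Z_L − Z_0)/(Z_L + Z_0) = (-18 − j120)/(82 − j120)
|Γ| = 121/145 = 0.835
VSWR = (1 + |Γ|)/(1 − |Γ|) = 1.83/0.165

VSWR ≈ 11.1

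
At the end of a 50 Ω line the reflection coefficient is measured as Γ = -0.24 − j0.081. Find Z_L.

Z_L = Z_0·(1 + Γ)/(1 − Γ) = 50·(0.76 − j0.081)/(1.24 + j0.081)

Z_L ≈ 30.3 − j5.25 Ω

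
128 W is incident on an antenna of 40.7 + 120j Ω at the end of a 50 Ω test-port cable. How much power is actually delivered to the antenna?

|Γ| = |(-9.3 + j120)/(90.7 + j120)| = 0.8
|Γ|² = 0.64
P_refl = |Γ|²·P_inc = 82 W, P_del = (1 − |Γ|²)·P_inc = 46 W

P_delivered ≈ 46 W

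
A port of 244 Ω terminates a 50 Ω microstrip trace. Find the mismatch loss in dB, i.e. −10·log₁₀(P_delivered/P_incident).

Γ = (244 − 50)/(244 + 50) = 0.66
|Γ|² = 0.435, so P_del/P_inc = 1 − |Γ|² = 0.565
ML = −10·log₁₀(1 − |Γ|²)

mismatch loss ≈ 2.48 dB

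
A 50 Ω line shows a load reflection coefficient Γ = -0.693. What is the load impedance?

Z_L = Z_0·(1 + Γ)/(1 − Γ) = 50·(0.307)/(1.69)

Z_L ≈ 9.07 Ω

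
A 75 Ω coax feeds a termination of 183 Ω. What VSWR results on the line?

Γ = (183 − 75)/(183 + 75) = 0.419
VSWR = (1 + 0.419)/(1 − 0.419)

VSWR ≈ 2.44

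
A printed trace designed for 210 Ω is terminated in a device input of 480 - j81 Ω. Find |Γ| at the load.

|Γ| ≈ 0.406

Γ = (Z_L − Z_0)/(Z_L + Z_0) = (270 − j81)/(690 − j81)
|Γ| = 282/695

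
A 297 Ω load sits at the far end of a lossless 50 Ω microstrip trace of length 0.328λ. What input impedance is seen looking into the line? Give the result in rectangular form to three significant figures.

βl = 2π × 0.328 = 118°
tan(βl) = tan(118°) = -1.87
Z_in = Z_0·(Z_L + jZ_0·tanβl)/(Z_0 + jZ_L·tanβl)
     = 50·(297 − j93.7)/(50 − j557)

Z_in ≈ 10.7 + j25.7 Ω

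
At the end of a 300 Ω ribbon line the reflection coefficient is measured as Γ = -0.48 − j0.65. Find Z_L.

Z_L = Z_0·(1 + Γ)/(1 − Γ) = 300·(0.52 − j0.65)/(1.48 + j0.65)

Z_L ≈ 39.9 − j149 Ω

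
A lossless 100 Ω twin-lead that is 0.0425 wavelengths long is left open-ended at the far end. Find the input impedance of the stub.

βl = 2π × 0.0425 = 15.3°
tan(βl) = 0.274
For an open-ended stub, Z_in = −jZ_0·cot(βl) = −jZ_0/tan(βl)

Z_in ≈ −j366 Ω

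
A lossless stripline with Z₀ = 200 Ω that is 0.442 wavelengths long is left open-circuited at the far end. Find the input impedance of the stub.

Z_in ≈ +j524 Ω

βl = 2π × 0.442 = 159°
tan(βl) = -0.381
For an open-circuited stub, Z_in = −jZ_0·cot(βl) = −jZ_0/tan(βl)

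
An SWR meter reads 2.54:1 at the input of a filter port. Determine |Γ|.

|Γ| = (S − 1)/(S + 1) = (2.54 − 1)/(2.54 + 1) = 1.54/3.54

|Γ| ≈ 0.435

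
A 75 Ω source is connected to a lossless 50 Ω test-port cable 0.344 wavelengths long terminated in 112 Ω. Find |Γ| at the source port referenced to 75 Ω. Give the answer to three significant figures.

βl = 2π × 0.344 = 124°
tan(βl) = -1.49
Z_in = Z_0·(Z_L + jZ_0·tanβl)/(Z_0 + jZ_L·tanβl) = 29.7 + j24.6 Ω
Γ_s = (Z_in − Z_s)/(Z_in + Z_s) = (-45.3 + j24.6)/(105 + j24.6), |Γ_s| = 0.479

|Γ| ≈ 0.479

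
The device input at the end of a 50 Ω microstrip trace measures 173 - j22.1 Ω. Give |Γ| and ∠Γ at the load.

Γ ≈ 0.558 ∠ -4.53°

Γ = (Z_L − Z_0)/(Z_L + Z_0) = (123 − j22.1)/(223 − j22.1)
|Γ| = 125/224 = 0.558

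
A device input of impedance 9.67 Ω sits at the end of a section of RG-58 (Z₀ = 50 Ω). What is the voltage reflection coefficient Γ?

Γ = (Z_L − Z_0)/(Z_L + Z_0) = (9.67 − 50)/(9.67 + 50) = -40.33/59.67

Γ = -0.676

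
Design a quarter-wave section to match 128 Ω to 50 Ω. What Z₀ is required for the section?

Z_qwt = √(Z_0·R_L) = √(50 × 128) = √6400

Z_qwt ≈ 80 Ω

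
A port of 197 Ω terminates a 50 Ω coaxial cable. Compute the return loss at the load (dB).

Γ = (197 − 50)/(197 + 50) = 0.595
RL = −20·log₁₀|Γ| = −20·log₁₀(0.595)

RL ≈ 4.51 dB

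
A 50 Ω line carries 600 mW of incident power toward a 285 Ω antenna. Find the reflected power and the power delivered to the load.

P_reflected ≈ 295 mW; P_delivered ≈ 305 mW

Γ = (285 − 50)/(285 + 50) = 0.701
|Γ|² = 0.492
P_refl = |Γ|²·P_inc = 295 mW, P_del = (1 − |Γ|²)·P_inc = 305 mW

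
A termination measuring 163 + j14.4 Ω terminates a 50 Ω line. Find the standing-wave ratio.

VSWR ≈ 3.29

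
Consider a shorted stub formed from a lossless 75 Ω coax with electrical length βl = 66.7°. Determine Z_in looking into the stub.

tan(βl) = 2.32
For a shorted stub, Z_in = jZ_0·tan(βl)

Z_in ≈ +j174 Ω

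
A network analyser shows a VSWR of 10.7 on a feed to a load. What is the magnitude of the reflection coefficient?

|Γ| ≈ 0.829

|Γ| = (S − 1)/(S + 1) = (10.7 − 1)/(10.7 + 1) = 9.7/11.7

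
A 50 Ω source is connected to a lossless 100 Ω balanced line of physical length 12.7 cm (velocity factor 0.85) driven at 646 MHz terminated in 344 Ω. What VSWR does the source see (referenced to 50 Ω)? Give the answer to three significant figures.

VSWR ≈ 2.85

λ = v/f = 0.85·c / 646 MHz = 0.395 m
βl = 2π·l/λ = 2π × 0.322 = 116°
tan(βl) = -2.07
Z_in = Z_0·(Z_L + jZ_0·tanβl)/(Z_0 + jZ_L·tanβl) = 35.2 + j43.4 Ω
Γ_s = (Z_in − Z_s)/(Z_in + Z_s) = (-14.8 + j43.4)/(85.2 + j43.4), |Γ_s| = 0.48
VSWR = (1 + |Γ_s|)/(1 − |Γ_s|)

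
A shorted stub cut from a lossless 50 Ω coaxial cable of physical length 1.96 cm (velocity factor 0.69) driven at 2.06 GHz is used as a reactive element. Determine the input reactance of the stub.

λ = v/f = 0.69·c / 2.06 GHz = 0.1 m
βl = 2π·l/λ = 2π × 0.195 = 70.2°
tan(βl) = 2.78
For a shorted stub, Z_in = jZ_0·tan(βl)

X_in ≈ 139 Ω (inductive)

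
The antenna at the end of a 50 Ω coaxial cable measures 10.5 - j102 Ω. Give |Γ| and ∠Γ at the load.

Γ ≈ 0.922 ∠ -51.8°

Γ = (Z_L − Z_0)/(Z_L + Z_0) = (-39.5 − j102)/(60.5 − j102)
|Γ| = 109/119 = 0.922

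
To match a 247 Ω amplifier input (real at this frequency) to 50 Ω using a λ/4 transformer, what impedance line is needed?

Z_qwt ≈ 111 Ω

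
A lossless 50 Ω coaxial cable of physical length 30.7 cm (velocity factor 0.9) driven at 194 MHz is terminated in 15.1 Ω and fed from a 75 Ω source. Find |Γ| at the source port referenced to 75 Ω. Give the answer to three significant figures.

λ = v/f = 0.9·c / 194 MHz = 1.39 m
βl = 2π·l/λ = 2π × 0.221 = 79.4°
tan(βl) = 5.35
Z_in = Z_0·(Z_L + jZ_0·tanβl)/(Z_0 + jZ_L·tanβl) = 124 + j67.3 Ω
Γ_s = (Z_in − Z_s)/(Z_in + Z_s) = (48.9 + j67.3)/(199 + j67.3), |Γ_s| = 0.396

|Γ| ≈ 0.396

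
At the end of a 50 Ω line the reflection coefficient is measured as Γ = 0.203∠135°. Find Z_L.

Z_L = Z_0·(1 + Γ)/(1 − Γ) = 50·(0.856 + j0.144)/(1.14 − j0.144)

Z_L ≈ 36.1 + j10.8 Ω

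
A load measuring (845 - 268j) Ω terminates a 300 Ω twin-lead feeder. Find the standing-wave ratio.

VSWR ≈ 3.14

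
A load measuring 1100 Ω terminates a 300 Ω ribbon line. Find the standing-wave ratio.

VSWR ≈ 3.67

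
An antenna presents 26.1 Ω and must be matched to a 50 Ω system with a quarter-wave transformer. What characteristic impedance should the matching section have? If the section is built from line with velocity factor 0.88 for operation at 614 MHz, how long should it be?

Z_qwt = √(Z_0·R_L) = √(50 × 26.1) = √1305
λ = 0.88·c/f = 0.43 m, so l = λ/4 = 0.107 m

Z_qwt ≈ 36.1 Ω; length ≈ 10.7 cm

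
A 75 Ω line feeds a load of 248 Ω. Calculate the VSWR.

Γ = (248 − 75)/(248 + 75) = 0.536
VSWR = (1 + 0.536)/(1 − 0.536)

VSWR ≈ 3.31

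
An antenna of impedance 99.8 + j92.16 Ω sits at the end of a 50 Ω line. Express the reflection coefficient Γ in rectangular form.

Γ = (Z_L − Z_0)/(Z_L + Z_0) = (49.8 + j92.16)/(149.8 + j92.16)

Γ ≈ 0.516 + j0.298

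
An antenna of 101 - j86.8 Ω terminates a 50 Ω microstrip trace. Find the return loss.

RL ≈ 4.76 dB

Γ = (51 − j86.8)/(151 − j86.8), |Γ| = 0.578
RL = −20·log₁₀|Γ| = −20·log₁₀(0.578)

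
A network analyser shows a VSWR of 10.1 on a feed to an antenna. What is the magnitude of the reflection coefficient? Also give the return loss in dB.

|Γ| ≈ 0.82; return loss ≈ 1.73 dB

|Γ| = (S − 1)/(S + 1) = (10.1 − 1)/(10.1 + 1) = 9.1/11.1
RL = −20·log₁₀|Γ| = −20·log₁₀(0.82)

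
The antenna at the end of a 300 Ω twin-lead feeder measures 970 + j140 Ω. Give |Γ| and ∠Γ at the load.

Γ ≈ 0.536 ∠ 5.51°

Γ = (Z_L − Z_0)/(Z_L + Z_0) = (670 + j140)/(1270 + j140)
|Γ| = 684/1280 = 0.536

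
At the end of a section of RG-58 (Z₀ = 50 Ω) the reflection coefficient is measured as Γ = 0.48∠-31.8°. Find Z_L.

Z_L ≈ 92.8 − j61 Ω

Z_L = Z_0·(1 + Γ)/(1 − Γ) = 50·(1.41 − j0.253)/(0.592 + j0.253)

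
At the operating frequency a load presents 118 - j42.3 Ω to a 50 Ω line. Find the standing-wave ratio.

VSWR ≈ 2.72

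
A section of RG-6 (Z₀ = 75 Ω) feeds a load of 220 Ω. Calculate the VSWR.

VSWR ≈ 2.93

Γ = (220 − 75)/(220 + 75) = 0.492
VSWR = (1 + 0.492)/(1 − 0.492)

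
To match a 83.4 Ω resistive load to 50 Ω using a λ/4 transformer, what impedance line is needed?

Z_qwt ≈ 64.6 Ω

Z_qwt = √(Z_0·R_L) = √(50 × 83.4) = √4170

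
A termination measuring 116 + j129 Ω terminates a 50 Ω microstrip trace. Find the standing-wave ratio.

Γ = (Z_L − Z_0)/(Z_L + Z_0) = (66 + j129)/(166 + j129)
|Γ| = 145/210 = 0.689
VSWR = (1 + |Γ|)/(1 − |Γ|) = 1.69/0.311

VSWR ≈ 5.44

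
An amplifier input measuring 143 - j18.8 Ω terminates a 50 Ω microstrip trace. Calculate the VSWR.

Γ = (Z_L − Z_0)/(Z_L + Z_0) = (93 − j18.8)/(193 − j18.8)
|Γ| = 94.9/194 = 0.489
VSWR = (1 + |Γ|)/(1 − |Γ|) = 1.49/0.511

VSWR ≈ 2.92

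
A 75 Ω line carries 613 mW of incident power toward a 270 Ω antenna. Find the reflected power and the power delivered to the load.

Γ = (270 − 75)/(270 + 75) = 0.565
|Γ|² = 0.319
P_refl = |Γ|²·P_inc = 196 mW, P_del = (1 − |Γ|²)·P_inc = 417 mW

P_reflected ≈ 196 mW; P_delivered ≈ 417 mW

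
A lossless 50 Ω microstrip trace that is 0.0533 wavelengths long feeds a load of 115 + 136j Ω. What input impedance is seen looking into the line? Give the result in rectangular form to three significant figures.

Z_in ≈ 200 − j130 Ω

βl = 2π × 0.0533 = 19.2°
tan(βl) = tan(19.2°) = 0.348
Z_in = Z_0·(Z_L + jZ_0·tanβl)/(Z_0 + jZ_L·tanβl)
     = 50·(115 + j153)/(2.67 + j40)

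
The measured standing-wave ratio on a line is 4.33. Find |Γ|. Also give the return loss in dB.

|Γ| = (S − 1)/(S + 1) = (4.33 − 1)/(4.33 + 1) = 3.33/5.33
RL = −20·log₁₀|Γ| = −20·log₁₀(0.625)

|Γ| ≈ 0.625; return loss ≈ 4.09 dB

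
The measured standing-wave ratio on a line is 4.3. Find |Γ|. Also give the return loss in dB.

|Γ| ≈ 0.623; return loss ≈ 4.12 dB

|Γ| = (S − 1)/(S + 1) = (4.3 − 1)/(4.3 + 1) = 3.3/5.3
RL = −20·log₁₀|Γ| = −20·log₁₀(0.623)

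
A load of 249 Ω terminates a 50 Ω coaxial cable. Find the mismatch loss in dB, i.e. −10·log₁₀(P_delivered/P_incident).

Γ = (249 − 50)/(249 + 50) = 0.666
|Γ|² = 0.443, so P_del/P_inc = 1 − |Γ|² = 0.557
ML = −10·log₁₀(1 − |Γ|²)

mismatch loss ≈ 2.54 dB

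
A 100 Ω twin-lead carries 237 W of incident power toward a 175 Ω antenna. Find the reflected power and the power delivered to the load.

P_reflected ≈ 17.6 W; P_delivered ≈ 219 W

Γ = (175 − 100)/(175 + 100) = 0.273
|Γ|² = 0.0744
P_refl = |Γ|²·P_inc = 17.6 W, P_del = (1 − |Γ|²)·P_inc = 219 W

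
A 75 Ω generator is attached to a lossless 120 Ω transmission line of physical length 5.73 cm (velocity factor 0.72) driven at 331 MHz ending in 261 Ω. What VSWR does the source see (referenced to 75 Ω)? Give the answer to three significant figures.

VSWR ≈ 2.97

λ = v/f = 0.72·c / 331 MHz = 0.653 m
βl = 2π·l/λ = 2π × 0.0878 = 31.6°
tan(βl) = 0.615
Z_in = Z_0·(Z_L + jZ_0·tanβl)/(Z_0 + jZ_L·tanβl) = 129 − j98.7 Ω
Γ_s = (Z_in − Z_s)/(Z_in + Z_s) = (53.9 − j98.7)/(204 − j98.7), |Γ_s| = 0.496
VSWR = (1 + |Γ_s|)/(1 − |Γ_s|)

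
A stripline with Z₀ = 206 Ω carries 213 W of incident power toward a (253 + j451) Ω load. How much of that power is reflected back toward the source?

P_reflected ≈ 106 W

|Γ| = |(47 + j451)/(459 + j451)| = 0.705
|Γ|² = 0.497
P_refl = |Γ|²·P_inc = 106 W, P_del = (1 − |Γ|²)·P_inc = 107 W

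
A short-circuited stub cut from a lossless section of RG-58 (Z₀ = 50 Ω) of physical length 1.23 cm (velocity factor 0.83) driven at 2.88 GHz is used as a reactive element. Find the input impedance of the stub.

Z_in ≈ +j62.2 Ω

λ = v/f = 0.83·c / 2.88 GHz = 0.0865 m
βl = 2π·l/λ = 2π × 0.142 = 51.2°
tan(βl) = 1.24
For a short-circuited stub, Z_in = jZ_0·tan(βl)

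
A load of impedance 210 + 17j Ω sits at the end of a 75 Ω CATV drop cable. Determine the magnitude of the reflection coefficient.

Γ = (Z_L − Z_0)/(Z_L + Z_0) = (135 + j17)/(285 + j17)
|Γ| = 136/286

|Γ| ≈ 0.477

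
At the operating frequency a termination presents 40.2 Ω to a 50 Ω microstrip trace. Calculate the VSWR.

Γ = (40.2 − 50)/(40.2 + 50) = -0.109
VSWR = (1 + 0.109)/(1 − 0.109)

VSWR ≈ 1.24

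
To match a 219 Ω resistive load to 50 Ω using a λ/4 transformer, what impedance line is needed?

Z_qwt = √(Z_0·R_L) = √(50 × 219) = √10950

Z_qwt ≈ 105 Ω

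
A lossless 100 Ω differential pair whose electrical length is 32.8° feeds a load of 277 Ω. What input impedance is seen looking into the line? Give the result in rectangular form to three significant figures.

tan(βl) = tan(32.8°) = 0.644
Z_in = Z_0·(Z_L + jZ_0·tanβl)/(Z_0 + jZ_L·tanβl)
     = 100·(277 + j64.4)/(100 + j179)

Z_in ≈ 93.6 − j103 Ω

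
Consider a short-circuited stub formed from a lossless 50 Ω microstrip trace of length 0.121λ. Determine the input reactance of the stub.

βl = 2π × 0.121 = 43.6°
tan(βl) = 0.951
For a short-circuited stub, Z_in = jZ_0·tan(βl)

X_in ≈ 47.5 Ω (inductive)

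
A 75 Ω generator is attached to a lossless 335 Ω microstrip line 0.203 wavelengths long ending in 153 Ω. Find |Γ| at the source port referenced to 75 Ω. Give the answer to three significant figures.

|Γ| ≈ 0.803

βl = 2π × 0.203 = 73.1°
tan(βl) = 3.29
Z_in = Z_0·(Z_L + jZ_0·tanβl)/(Z_0 + jZ_L·tanβl) = 555 + j268 Ω
Γ_s = (Z_in − Z_s)/(Z_in + Z_s) = (480 + j268)/(630 + j268), |Γ_s| = 0.803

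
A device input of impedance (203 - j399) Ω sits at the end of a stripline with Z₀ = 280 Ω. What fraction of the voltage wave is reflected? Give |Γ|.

Γ = (Z_L − Z_0)/(Z_L + Z_0) = (-77 − j399)/(483 − j399)
|Γ| = 406/626

|Γ| ≈ 0.649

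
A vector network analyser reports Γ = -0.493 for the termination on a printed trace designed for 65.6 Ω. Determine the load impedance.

Z_L ≈ 22.3 Ω

Z_L = Z_0·(1 + Γ)/(1 − Γ) = 65.6·(0.507)/(1.49)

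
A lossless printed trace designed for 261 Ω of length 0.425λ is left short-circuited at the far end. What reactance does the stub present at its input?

βl = 2π × 0.425 = 153°
tan(βl) = -0.51
For a short-circuited stub, Z_in = jZ_0·tan(βl)

X_in ≈ -133 Ω (capacitive)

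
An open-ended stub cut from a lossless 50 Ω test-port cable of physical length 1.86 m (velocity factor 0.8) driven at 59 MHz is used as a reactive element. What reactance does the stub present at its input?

λ = v/f = 0.8·c / 59 MHz = 4.07 m
βl = 2π·l/λ = 2π × 0.457 = 165°
tan(βl) = -0.275
For an open-ended stub, Z_in = −jZ_0·cot(βl) = −jZ_0/tan(βl)

X_in ≈ 182 Ω (inductive)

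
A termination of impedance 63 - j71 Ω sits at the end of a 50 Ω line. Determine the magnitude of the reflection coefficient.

|Γ| ≈ 0.541

Γ = (Z_L − Z_0)/(Z_L + Z_0) = (13 − j71)/(113 − j71)
|Γ| = 72.2/133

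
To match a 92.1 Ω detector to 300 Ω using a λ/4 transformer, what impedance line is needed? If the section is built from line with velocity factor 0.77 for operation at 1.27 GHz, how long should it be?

Z_qwt ≈ 166 Ω; length ≈ 4.55 cm

Z_qwt = √(Z_0·R_L) = √(300 × 92.1) = √27630
λ = 0.77·c/f = 0.182 m, so l = λ/4 = 0.0455 m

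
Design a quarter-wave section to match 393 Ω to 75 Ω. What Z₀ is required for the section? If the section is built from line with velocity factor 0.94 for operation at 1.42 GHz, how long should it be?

Z_qwt ≈ 172 Ω; length ≈ 4.96 cm

Z_qwt = √(Z_0·R_L) = √(75 × 393) = √29480
λ = 0.94·c/f = 0.199 m, so l = λ/4 = 0.0496 m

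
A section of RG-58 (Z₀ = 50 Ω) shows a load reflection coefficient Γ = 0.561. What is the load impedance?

Z_L ≈ 178 Ω

Z_L = Z_0·(1 + Γ)/(1 − Γ) = 50·(1.56)/(0.439)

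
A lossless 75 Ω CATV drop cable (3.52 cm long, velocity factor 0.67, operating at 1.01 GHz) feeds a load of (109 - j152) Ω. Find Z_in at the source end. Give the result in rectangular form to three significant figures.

λ = v/f = 0.67·c / 1.01 GHz = 0.199 m
βl = 2π·l/λ = 2π × 0.177 = 63.7°
tan(βl) = tan(63.7°) = 2.02
Z_in = Z_0·(Z_L + jZ_0·tanβl)/(Z_0 + jZ_L·tanβl)
     = 75·(109 − j0.414)/(382 + j220)

Z_in ≈ 16 − j9.31 Ω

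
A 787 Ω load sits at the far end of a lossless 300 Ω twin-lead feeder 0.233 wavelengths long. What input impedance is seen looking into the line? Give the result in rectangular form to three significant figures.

Z_in ≈ 115 − j27.4 Ω

βl = 2π × 0.233 = 83.9°
tan(βl) = tan(83.9°) = 9.33
Z_in = Z_0·(Z_L + jZ_0·tanβl)/(Z_0 + jZ_L·tanβl)
     = 300·(787 + j2800)/(300 + j7340)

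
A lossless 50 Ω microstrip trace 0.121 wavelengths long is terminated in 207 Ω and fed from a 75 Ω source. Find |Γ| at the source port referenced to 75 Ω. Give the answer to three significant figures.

|Γ| ≈ 0.632

βl = 2π × 0.121 = 43.6°
tan(βl) = 0.951
Z_in = Z_0·(Z_L + jZ_0·tanβl)/(Z_0 + jZ_L·tanβl) = 23.9 − j46.5 Ω
Γ_s = (Z_in − Z_s)/(Z_in + Z_s) = (-51.1 − j46.5)/(98.9 − j46.5), |Γ_s| = 0.632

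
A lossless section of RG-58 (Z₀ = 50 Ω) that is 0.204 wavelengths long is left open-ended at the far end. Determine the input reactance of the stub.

X_in ≈ -14.9 Ω (capacitive)

βl = 2π × 0.204 = 73.4°
tan(βl) = 3.36
For an open-ended stub, Z_in = −jZ_0·cot(βl) = −jZ_0/tan(βl)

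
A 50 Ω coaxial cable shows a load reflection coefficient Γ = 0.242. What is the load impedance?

Z_L = Z_0·(1 + Γ)/(1 − Γ) = 50·(1.24)/(0.758)

Z_L ≈ 81.9 Ω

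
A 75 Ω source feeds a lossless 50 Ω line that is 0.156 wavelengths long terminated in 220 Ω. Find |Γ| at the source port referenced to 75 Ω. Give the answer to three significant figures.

βl = 2π × 0.156 = 56.2°
tan(βl) = 1.49
Z_in = Z_0·(Z_L + jZ_0·tanβl)/(Z_0 + jZ_L·tanβl) = 16.1 − j31.1 Ω
Γ_s = (Z_in − Z_s)/(Z_in + Z_s) = (-58.9 − j31.1)/(91.1 − j31.1), |Γ_s| = 0.692

|Γ| ≈ 0.692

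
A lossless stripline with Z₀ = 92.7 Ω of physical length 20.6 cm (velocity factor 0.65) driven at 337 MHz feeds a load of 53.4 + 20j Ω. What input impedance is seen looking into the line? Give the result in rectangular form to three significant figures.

λ = v/f = 0.65·c / 337 MHz = 0.579 m
βl = 2π·l/λ = 2π × 0.356 = 128°
tan(βl) = tan(128°) = -1.27
Z_in = Z_0·(Z_L + jZ_0·tanβl)/(Z_0 + jZ_L·tanβl)
     = 92.7·(53.4 − j98)/(118 − j67.9)

Z_in ≈ 64.7 − j39.6 Ω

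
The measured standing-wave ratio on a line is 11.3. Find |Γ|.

|Γ| ≈ 0.837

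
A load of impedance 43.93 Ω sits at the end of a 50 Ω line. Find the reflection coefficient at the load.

Γ = -0.0646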